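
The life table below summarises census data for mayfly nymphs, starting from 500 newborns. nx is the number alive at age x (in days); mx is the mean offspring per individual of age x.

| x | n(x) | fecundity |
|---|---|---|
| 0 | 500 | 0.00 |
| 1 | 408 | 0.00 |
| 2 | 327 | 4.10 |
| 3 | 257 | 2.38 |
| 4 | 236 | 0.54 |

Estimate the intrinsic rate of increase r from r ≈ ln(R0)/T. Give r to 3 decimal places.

lx = nx/n0 = nx/500: 1, 0.816, 0.654, 0.514, 0.472
R0 = Σ lx·mx = 0 + 0 + 2.6814 + 1.22332 + 0.25488 = 4.1596
Σ x·lx·mx = 10.05228; T = 10.05228/4.1596 = 2.41665…
r ≈ ln(R0)/T = ln(4.1596)/2.41665… = 0.58983… → 0.590

0.590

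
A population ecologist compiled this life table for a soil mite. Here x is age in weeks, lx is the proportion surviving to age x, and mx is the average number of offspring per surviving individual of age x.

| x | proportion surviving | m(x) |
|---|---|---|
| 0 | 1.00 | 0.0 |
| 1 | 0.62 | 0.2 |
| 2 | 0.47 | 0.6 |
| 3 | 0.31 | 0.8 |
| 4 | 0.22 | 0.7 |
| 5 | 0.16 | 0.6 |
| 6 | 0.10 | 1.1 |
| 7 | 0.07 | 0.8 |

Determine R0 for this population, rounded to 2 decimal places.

1.07

lx·mx by age: 0, 0.124, 0.282, 0.248, 0.154, 0.096, 0.11, 0.056
R0 = Σ lx·mx = 1.07 → 1.07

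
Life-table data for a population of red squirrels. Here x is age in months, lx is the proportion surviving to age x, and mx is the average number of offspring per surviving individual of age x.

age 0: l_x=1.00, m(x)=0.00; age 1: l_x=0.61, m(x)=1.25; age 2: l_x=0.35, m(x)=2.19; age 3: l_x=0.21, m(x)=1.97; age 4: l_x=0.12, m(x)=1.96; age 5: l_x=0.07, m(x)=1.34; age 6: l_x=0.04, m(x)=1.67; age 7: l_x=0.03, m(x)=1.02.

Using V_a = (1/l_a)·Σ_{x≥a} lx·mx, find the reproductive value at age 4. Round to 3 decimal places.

lx·mx for x ≥ 4: 0.2352, 0.0938, 0.0668, 0.0306 → sum = 0.4264
V_4 = 0.4264 / l_4 = 0.4264 / 0.12 = 3.553333… → 3.553

3.553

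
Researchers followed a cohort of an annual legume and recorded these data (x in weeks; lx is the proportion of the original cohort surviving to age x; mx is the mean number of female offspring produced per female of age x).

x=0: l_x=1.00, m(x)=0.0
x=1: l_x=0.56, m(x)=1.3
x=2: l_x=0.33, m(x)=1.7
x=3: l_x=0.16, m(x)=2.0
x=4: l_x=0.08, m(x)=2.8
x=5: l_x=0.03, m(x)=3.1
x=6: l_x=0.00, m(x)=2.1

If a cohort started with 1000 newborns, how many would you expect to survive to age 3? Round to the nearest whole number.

Expected survivors = N0 · l_3 = 1000 × 0.16 = 160 → 160

160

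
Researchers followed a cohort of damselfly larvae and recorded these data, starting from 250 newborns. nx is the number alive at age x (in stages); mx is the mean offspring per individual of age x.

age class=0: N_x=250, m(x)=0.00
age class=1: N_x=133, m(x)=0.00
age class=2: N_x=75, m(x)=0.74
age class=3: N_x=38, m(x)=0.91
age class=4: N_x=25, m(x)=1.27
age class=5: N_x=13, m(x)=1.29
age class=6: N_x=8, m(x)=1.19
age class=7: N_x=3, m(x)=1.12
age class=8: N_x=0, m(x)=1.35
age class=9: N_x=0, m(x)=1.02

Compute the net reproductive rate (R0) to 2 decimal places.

0.61

lx = nx/n0 = nx/250: 1, 0.532, 0.3, 0.152, 0.1, 0.052, 0.032, 0.012, 0, 0
lx·mx by age: 0, 0, 0.222, 0.13832, 0.127, 0.06708, 0.03808, 0.01344, 0, 0
R0 = Σ lx·mx = 0.60592 → 0.61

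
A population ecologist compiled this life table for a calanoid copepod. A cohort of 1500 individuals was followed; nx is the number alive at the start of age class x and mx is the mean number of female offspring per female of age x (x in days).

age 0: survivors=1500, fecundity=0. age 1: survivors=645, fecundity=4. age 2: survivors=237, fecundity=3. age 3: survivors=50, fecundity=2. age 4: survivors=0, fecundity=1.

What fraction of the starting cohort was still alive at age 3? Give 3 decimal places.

0.033

l_3 = n_3/n_0 = 50/1500 = 0.033333… → 0.033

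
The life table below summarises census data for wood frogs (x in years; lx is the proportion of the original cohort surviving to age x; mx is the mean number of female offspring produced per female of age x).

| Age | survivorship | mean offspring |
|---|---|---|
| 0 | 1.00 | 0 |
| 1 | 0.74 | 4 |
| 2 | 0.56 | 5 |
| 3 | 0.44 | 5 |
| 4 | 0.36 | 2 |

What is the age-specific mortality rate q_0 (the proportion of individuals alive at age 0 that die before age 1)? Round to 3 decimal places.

0.260

q_0 = (l_0 − l_1) / l_0 = (1 − 0.74) / 1
     = 0.26 / 1 = 0.26 → 0.260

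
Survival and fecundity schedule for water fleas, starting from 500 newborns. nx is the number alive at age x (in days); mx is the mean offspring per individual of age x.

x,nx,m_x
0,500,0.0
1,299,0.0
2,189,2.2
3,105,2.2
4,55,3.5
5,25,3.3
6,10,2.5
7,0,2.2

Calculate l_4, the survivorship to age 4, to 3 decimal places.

l_4 = n_4/n_0 = 55/500 = 0.11 → 0.110

0.110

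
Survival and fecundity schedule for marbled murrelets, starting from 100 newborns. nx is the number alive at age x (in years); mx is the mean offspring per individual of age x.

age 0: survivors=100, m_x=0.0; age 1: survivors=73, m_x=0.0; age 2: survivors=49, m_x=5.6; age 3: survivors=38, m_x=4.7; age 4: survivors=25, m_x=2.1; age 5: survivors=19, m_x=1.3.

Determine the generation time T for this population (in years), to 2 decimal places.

2.67

lx = nx/n0 = nx/100: 1, 0.73, 0.49, 0.38, 0.25, 0.19
lx·mx: 0, 0, 2.744, 1.786, 0.525, 0.247 → R0 = 5.302
x·lx·mx: 0, 0, 5.488, 5.358, 2.1, 1.235 → Σ = 14.181
T = 14.181 / 5.302 = 2.674651… → 2.67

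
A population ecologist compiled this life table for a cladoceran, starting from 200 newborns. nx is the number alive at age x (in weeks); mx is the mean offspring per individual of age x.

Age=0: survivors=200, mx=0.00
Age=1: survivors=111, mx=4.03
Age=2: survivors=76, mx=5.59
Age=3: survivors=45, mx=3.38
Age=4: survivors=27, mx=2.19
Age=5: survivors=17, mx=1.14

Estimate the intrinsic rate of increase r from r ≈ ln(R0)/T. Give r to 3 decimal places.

0.902

lx = nx/n0 = nx/200: 1, 0.555, 0.38, 0.225, 0.135, 0.085
R0 = Σ lx·mx = 0 + 2.23665 + 2.1242 + 0.7605 + 0.29565 + 0.0969 = 5.5139
Σ x·lx·mx = 10.43365; T = 10.43365/5.5139 = 1.89225…
r ≈ ln(R0)/T = ln(5.5139)/1.89225… = 0.90225… → 0.902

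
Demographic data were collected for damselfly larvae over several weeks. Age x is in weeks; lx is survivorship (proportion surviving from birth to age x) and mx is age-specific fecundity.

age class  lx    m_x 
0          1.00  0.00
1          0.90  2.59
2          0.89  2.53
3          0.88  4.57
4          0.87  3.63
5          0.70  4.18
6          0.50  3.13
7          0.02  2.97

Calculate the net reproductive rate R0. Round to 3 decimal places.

16.313

lx·mx by age: 0, 2.331, 2.2517, 4.0216, 3.1581, 2.926, 1.565, 0.0594
R0 = Σ lx·mx = 16.3128 → 16.313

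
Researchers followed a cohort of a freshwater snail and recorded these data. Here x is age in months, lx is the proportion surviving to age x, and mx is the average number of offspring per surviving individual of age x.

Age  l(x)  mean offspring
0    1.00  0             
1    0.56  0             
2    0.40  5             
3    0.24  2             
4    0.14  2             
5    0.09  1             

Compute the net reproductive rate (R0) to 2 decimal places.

2.85

lx·mx by age: 0, 0, 2, 0.48, 0.28, 0.09
R0 = Σ lx·mx = 2.85 → 2.85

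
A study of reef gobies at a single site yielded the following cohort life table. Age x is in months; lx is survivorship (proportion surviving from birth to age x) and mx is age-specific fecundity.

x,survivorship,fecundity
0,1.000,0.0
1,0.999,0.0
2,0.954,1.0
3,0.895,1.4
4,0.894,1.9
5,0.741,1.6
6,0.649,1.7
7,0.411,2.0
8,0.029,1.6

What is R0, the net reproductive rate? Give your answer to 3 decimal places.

lx·mx by age: 0, 0, 0.954, 1.253, 1.6986, 1.1856, 1.1033, 0.822, 0.0464
R0 = Σ lx·mx = 7.0629 → 7.063

7.063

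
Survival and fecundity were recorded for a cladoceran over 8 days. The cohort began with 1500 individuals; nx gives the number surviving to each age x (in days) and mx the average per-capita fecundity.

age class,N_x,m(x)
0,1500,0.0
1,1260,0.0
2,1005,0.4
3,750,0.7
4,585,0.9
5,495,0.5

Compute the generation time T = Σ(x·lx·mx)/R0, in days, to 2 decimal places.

lx = nx/n0 = nx/1500: 1, 0.84, 0.67, 0.5, 0.39, 0.33
lx·mx: 0, 0, 0.268, 0.35, 0.351, 0.165 → R0 = 1.134
x·lx·mx: 0, 0, 0.536, 1.05, 1.404, 0.825 → Σ = 3.815
T = 3.815 / 1.134 = 3.364198… → 3.36

3.36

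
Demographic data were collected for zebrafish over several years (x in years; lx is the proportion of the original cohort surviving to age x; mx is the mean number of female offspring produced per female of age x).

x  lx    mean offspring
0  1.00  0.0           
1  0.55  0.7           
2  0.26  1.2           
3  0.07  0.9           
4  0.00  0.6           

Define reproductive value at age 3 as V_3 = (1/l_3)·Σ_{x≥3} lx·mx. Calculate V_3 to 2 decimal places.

0.90

lx·mx for x ≥ 3: 0.063, 0 → sum = 0.063
V_3 = 0.063 / l_3 = 0.063 / 0.07 = 0.9 → 0.90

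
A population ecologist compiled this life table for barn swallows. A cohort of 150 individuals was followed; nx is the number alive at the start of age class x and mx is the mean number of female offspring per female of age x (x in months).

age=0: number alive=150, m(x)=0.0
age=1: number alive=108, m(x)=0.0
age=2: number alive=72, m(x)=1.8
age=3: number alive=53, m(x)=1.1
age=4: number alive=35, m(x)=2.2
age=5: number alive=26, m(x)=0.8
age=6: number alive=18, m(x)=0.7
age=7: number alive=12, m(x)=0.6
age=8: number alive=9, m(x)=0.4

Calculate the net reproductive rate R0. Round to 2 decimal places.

lx = nx/n0 = nx/150: 1, 0.72, 0.48, 0.35333…, 0.23333…, 0.17333…, 0.12, 0.08, 0.06
lx·mx by age: 0, 0, 0.864, 0.388667…, 0.513333…, 0.138667…, 0.084, 0.048, 0.024
R0 = Σ lx·mx = 2.060667… → 2.06

2.06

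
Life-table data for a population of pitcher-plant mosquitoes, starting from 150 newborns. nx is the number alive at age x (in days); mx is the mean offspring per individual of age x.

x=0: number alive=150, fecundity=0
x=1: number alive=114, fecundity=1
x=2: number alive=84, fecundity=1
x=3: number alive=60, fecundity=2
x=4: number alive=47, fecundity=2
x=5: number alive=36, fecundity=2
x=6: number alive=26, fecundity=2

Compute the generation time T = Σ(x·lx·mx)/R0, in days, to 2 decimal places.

lx = nx/n0 = nx/150: 1, 0.76, 0.56, 0.4, 0.31333…, 0.24, 0.17333…
lx·mx: 0, 0.76, 0.56, 0.8, 0.626667…, 0.48, 0.346667… → R0 = 3.573333…
x·lx·mx: 0, 0.76, 1.12, 2.4, 2.506667…, 2.4, 2.08… → Σ = 11.266667…
T = 11.266667… / 3.573333… = 3.152985… → 3.15

3.15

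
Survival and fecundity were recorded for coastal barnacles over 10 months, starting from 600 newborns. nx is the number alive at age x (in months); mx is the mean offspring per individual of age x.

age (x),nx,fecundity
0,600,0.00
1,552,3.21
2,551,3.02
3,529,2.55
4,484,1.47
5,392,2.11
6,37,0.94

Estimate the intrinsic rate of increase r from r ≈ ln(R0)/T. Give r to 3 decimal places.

lx = nx/n0 = nx/600: 1, 0.92, 0.91833…, 0.88167…, 0.80667…, 0.65333…, 0.06167…
R0 = Σ lx·mx = 0 + 2.9532 + 2.77337… + 2.24825… + 1.1858… + 1.37853… + 0.05797… = 10.597117…
Σ x·lx·mx = 27.22835…; T = 27.22835…/10.597117… = 2.56941…
r ≈ ln(R0)/T = ln(10.597117…)/2.56941… = 0.91872… → 0.919

0.919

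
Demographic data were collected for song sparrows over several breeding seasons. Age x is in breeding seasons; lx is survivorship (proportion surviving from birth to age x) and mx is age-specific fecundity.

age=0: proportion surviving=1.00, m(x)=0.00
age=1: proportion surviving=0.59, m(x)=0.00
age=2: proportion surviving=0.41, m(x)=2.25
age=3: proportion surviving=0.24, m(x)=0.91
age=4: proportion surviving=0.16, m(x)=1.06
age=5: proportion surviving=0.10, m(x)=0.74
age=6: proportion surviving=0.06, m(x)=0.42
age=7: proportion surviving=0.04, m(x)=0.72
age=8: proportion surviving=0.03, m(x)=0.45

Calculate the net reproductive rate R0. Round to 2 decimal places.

lx·mx by age: 0, 0, 0.9225, 0.2184, 0.1696, 0.074, 0.0252, 0.0288, 0.0135
R0 = Σ lx·mx = 1.452 → 1.45

1.45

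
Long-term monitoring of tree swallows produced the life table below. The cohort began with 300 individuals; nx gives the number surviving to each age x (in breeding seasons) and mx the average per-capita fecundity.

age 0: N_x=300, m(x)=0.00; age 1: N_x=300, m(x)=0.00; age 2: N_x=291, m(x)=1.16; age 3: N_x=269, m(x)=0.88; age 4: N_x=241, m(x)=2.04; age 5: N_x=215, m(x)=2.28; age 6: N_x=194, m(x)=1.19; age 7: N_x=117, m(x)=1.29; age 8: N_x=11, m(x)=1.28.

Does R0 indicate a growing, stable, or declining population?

growing

lx = nx/n0 = nx/300: 1, 1, 0.97, 0.89667…, 0.80333…, 0.71667…, 0.64667…, 0.39, 0.03667…
R0 = Σ lx·mx = 0 + 0 + 1.1252 + 0.789067… + 1.6388… + 1.634… + 0.769533… + 0.5031 + 0.046933… = 6.506633…
R0 > 1, so the population is growing.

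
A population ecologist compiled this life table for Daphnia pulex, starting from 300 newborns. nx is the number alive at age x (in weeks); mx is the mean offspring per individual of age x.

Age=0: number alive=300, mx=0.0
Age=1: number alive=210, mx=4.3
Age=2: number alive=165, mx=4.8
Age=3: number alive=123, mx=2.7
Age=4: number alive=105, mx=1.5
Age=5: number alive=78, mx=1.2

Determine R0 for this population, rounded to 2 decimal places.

7.59

lx = nx/n0 = nx/300: 1, 0.7, 0.55, 0.41, 0.35, 0.26
lx·mx by age: 0, 3.01, 2.64, 1.107, 0.525, 0.312
R0 = Σ lx·mx = 7.594 → 7.59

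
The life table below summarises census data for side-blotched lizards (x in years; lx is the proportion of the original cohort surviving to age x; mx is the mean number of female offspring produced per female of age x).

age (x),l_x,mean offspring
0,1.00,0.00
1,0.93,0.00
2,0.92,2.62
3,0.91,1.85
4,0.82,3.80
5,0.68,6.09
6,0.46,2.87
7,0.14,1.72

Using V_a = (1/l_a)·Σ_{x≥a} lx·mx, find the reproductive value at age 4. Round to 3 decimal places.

10.754

lx·mx for x ≥ 4: 3.116, 4.1412, 1.3202, 0.2408 → sum = 8.8182
V_4 = 8.8182 / l_4 = 8.8182 / 0.82 = 10.753902… → 10.754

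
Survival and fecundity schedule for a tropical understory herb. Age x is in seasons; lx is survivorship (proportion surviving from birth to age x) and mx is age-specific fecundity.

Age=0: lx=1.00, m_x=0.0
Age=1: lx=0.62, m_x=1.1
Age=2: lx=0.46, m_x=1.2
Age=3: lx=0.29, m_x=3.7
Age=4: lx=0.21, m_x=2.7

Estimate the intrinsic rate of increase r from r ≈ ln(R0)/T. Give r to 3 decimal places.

R0 = Σ lx·mx = 0 + 0.682 + 0.552 + 1.073 + 0.567 = 2.874
Σ x·lx·mx = 7.273; T = 7.273/2.874 = 2.53062…
r ≈ ln(R0)/T = ln(2.874)/2.53062… = 0.41717… → 0.417

0.417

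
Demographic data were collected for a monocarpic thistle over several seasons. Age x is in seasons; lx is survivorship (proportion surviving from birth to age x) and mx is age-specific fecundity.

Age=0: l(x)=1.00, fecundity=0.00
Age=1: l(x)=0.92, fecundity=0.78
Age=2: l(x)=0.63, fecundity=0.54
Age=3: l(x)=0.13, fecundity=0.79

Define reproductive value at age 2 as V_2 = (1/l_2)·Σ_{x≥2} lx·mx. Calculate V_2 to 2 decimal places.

lx·mx for x ≥ 2: 0.3402, 0.1027 → sum = 0.4429
V_2 = 0.4429 / l_2 = 0.4429 / 0.63 = 0.703016… → 0.70

0.70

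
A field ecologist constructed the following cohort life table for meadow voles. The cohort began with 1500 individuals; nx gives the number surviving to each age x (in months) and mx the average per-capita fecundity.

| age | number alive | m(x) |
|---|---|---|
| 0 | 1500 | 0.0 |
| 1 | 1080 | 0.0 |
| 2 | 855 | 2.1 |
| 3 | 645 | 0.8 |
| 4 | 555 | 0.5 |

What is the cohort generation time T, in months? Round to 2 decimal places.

2.41

lx = nx/n0 = nx/1500: 1, 0.72, 0.57, 0.43, 0.37
lx·mx: 0, 0, 1.197, 0.344, 0.185 → R0 = 1.726
x·lx·mx: 0, 0, 2.394, 1.032, 0.74 → Σ = 4.166
T = 4.166 / 1.726 = 2.413673… → 2.41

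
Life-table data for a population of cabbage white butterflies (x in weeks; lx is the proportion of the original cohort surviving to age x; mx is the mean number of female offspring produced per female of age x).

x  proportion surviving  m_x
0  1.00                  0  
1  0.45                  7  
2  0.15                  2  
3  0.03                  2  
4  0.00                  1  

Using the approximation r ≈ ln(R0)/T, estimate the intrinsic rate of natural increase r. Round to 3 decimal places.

1.121

R0 = Σ lx·mx = 0 + 3.15 + 0.3 + 0.06 + 0 = 3.51
Σ x·lx·mx = 3.93; T = 3.93/3.51 = 1.11966…
r ≈ ln(R0)/T = ln(3.51)/1.11966… = 1.12143… → 1.121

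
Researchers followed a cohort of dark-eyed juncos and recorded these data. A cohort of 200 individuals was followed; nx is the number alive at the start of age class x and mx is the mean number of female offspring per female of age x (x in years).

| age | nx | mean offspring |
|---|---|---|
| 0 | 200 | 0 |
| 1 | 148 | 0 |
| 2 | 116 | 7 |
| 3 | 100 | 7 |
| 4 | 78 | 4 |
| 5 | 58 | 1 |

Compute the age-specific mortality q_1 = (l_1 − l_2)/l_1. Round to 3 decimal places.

0.216

lx = nx/n0 = nx/200: 1, 0.74, 0.58, 0.5, 0.39, 0.29
q_1 = (l_1 − l_2) / l_1 = (0.74 − 0.58) / 0.74
     = 0.16 / 0.74 = 0.216216… → 0.216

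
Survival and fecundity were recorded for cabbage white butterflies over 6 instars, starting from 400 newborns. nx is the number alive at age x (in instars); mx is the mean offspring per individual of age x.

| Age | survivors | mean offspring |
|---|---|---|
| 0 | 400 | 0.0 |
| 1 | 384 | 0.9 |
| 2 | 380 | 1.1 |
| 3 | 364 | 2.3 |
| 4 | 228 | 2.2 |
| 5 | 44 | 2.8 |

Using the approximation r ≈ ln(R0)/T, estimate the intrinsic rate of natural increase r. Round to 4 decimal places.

lx = nx/n0 = nx/400: 1, 0.96, 0.95, 0.91, 0.57, 0.11
R0 = Σ lx·mx = 0 + 0.864 + 1.045 + 2.093 + 1.254 + 0.308 = 5.564
Σ x·lx·mx = 15.789; T = 15.789/5.564 = 2.83771…
r ≈ ln(R0)/T = ln(5.564)/2.83771… = 0.604825… → 0.6048

0.6048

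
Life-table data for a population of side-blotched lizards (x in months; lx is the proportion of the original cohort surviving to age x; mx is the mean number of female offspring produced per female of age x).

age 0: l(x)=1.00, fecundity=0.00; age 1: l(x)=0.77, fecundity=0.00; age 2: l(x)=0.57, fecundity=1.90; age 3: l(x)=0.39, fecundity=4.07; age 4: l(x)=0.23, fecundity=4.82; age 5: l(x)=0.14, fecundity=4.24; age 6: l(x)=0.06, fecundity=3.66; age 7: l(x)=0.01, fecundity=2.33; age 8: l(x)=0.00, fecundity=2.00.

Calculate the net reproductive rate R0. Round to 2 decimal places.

lx·mx by age: 0, 0, 1.083, 1.5873, 1.1086, 0.5936, 0.2196, 0.0233, 0
R0 = Σ lx·mx = 4.6154 → 4.62

4.62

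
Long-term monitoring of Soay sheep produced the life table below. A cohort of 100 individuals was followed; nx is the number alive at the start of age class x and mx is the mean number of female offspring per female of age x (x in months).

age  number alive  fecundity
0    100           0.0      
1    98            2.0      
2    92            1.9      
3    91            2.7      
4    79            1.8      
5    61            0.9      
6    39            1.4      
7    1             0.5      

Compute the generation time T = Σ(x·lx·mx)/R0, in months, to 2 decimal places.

2.83

lx = nx/n0 = nx/100: 1, 0.98, 0.92, 0.91, 0.79, 0.61, 0.39, 0.01
lx·mx: 0, 1.96, 1.748, 2.457, 1.422, 0.549, 0.546, 0.005 → R0 = 8.687
x·lx·mx: 0, 1.96, 3.496, 7.371, 5.688, 2.745, 3.276, 0.035 → Σ = 24.571
T = 24.571 / 8.687 = 2.828479… → 2.83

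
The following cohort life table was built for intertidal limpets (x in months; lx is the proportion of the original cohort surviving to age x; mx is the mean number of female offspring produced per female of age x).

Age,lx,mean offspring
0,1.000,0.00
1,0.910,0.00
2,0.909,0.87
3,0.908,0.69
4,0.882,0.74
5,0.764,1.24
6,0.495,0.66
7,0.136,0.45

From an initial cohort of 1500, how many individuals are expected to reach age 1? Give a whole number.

Expected survivors = N0 · l_1 = 1500 × 0.910 = 1365 → 1365

1365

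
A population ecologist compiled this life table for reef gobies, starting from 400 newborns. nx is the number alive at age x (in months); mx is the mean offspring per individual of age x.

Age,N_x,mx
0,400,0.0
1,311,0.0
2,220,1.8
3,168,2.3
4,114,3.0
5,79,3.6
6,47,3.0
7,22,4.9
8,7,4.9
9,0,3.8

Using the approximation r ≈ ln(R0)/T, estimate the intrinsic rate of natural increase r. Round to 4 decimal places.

0.3688

lx = nx/n0 = nx/400: 1, 0.7775, 0.55, 0.42, 0.285, 0.1975, 0.1175, 0.055, 0.0175, 0
R0 = Σ lx·mx = 0 + 0 + 0.99 + 0.966 + 0.855 + 0.711 + 0.3525 + 0.2695 + 0.08575 + 0 = 4.22975
Σ x·lx·mx = 16.5405; T = 16.5405/4.22975 = 3.91051…
r ≈ ln(R0)/T = ln(4.22975)/3.91051… = 0.368786… → 0.3688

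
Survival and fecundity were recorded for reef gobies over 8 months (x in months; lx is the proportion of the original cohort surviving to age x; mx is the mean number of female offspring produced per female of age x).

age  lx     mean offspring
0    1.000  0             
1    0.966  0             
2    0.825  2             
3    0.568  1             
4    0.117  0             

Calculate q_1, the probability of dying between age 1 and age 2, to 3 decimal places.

q_1 = (l_1 − l_2) / l_1 = (0.966 − 0.825) / 0.966
     = 0.141 / 0.966 = 0.145963… → 0.146

0.146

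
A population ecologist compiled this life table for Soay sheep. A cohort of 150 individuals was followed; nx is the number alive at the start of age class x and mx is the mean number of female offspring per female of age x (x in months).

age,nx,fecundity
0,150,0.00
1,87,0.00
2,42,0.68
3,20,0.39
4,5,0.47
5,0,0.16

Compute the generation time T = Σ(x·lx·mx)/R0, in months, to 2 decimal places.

lx = nx/n0 = nx/150: 1, 0.58, 0.28, 0.13333…, 0.03333…, 0
lx·mx: 0, 0, 0.1904, 0.052…, 0.015667…, 0 → R0 = 0.258067…
x·lx·mx: 0, 0, 0.3808, 0.156…, 0.062667…, 0 → Σ = 0.599467…
T = 0.599467… / 0.258067… = 2.322914… → 2.32

2.32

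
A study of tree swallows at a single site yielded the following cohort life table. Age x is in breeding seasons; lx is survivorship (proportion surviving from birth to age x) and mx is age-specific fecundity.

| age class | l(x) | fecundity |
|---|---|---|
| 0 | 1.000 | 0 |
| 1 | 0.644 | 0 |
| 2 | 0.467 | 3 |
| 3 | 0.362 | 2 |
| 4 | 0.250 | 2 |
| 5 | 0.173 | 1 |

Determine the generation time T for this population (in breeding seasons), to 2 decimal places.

lx·mx: 0, 0, 1.401, 0.724, 0.5, 0.173 → R0 = 2.798
x·lx·mx: 0, 0, 2.802, 2.172, 2, 0.865 → Σ = 7.839
T = 7.839 / 2.798 = 2.801644… → 2.80

2.80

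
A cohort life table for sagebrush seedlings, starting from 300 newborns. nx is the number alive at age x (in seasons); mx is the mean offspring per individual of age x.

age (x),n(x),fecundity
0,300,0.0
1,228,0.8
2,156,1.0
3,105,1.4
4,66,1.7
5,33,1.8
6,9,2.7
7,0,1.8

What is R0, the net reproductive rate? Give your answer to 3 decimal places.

lx = nx/n0 = nx/300: 1, 0.76, 0.52, 0.35, 0.22, 0.11, 0.03, 0
lx·mx by age: 0, 0.608, 0.52, 0.49, 0.374, 0.198, 0.081, 0
R0 = Σ lx·mx = 2.271 → 2.271

2.271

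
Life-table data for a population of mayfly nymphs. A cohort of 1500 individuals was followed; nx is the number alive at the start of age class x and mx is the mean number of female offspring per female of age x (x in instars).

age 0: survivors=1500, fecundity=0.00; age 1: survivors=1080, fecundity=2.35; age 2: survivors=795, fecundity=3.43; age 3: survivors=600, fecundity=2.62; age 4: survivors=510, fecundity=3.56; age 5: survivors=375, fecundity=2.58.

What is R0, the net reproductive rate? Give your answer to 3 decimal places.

lx = nx/n0 = nx/1500: 1, 0.72, 0.53, 0.4, 0.34, 0.25
lx·mx by age: 0, 1.692, 1.8179, 1.048, 1.2104, 0.645
R0 = Σ lx·mx = 6.4133 → 6.413

6.413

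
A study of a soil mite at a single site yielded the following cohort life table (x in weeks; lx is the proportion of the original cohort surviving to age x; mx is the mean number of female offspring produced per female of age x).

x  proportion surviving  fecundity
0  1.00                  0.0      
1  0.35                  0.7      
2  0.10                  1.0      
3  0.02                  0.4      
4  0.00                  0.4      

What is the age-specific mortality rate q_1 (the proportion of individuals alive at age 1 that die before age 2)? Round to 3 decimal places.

0.714

q_1 = (l_1 − l_2) / l_1 = (0.35 − 0.1) / 0.35
     = 0.25 / 0.35 = 0.714286… → 0.714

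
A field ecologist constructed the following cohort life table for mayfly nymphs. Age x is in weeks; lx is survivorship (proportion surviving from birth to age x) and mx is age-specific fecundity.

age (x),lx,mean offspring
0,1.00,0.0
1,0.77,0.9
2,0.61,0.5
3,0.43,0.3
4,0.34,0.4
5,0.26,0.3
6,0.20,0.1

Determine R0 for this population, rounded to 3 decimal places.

1.361

lx·mx by age: 0, 0.693, 0.305, 0.129, 0.136, 0.078, 0.02
R0 = Σ lx·mx = 1.361 → 1.361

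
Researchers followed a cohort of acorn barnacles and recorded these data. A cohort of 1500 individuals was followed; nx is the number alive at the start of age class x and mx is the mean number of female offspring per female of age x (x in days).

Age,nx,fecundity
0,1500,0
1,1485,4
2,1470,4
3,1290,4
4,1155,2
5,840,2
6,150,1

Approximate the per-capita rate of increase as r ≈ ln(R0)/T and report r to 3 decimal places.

lx = nx/n0 = nx/1500: 1, 0.99, 0.98, 0.86, 0.77, 0.56, 0.1
R0 = Σ lx·mx = 0 + 3.96 + 3.92 + 3.44 + 1.54 + 1.12 + 0.1 = 14.08
Σ x·lx·mx = 34.48; T = 34.48/14.08 = 2.44886…
r ≈ ln(R0)/T = ln(14.08)/2.44886… = 1.07999… → 1.080

1.080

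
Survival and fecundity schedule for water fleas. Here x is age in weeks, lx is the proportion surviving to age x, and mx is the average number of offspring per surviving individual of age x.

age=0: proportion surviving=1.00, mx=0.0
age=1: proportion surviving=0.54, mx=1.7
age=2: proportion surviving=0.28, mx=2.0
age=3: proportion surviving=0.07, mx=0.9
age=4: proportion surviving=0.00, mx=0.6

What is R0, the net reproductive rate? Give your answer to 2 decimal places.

1.54

lx·mx by age: 0, 0.918, 0.56, 0.063, 0
R0 = Σ lx·mx = 1.541 → 1.54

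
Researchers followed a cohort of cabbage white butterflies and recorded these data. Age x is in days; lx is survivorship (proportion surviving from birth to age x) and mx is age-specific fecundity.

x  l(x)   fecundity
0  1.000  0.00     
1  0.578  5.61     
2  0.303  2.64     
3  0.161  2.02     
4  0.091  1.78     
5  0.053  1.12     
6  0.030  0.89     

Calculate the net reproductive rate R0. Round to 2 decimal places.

lx·mx by age: 0, 3.24258, 0.79992, 0.32522, 0.16198, 0.05936, 0.0267
R0 = Σ lx·mx = 4.61576 → 4.62

4.62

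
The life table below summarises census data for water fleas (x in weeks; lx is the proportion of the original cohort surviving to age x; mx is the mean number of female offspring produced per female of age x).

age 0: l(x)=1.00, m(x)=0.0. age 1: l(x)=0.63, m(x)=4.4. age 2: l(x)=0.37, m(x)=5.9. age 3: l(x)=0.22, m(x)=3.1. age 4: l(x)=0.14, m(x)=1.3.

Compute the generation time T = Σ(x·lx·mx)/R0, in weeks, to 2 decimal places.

lx·mx: 0, 2.772, 2.183, 0.682, 0.182 → R0 = 5.819
x·lx·mx: 0, 2.772, 4.366, 2.046, 0.728 → Σ = 9.912
T = 9.912 / 5.819 = 1.703385… → 1.70

1.70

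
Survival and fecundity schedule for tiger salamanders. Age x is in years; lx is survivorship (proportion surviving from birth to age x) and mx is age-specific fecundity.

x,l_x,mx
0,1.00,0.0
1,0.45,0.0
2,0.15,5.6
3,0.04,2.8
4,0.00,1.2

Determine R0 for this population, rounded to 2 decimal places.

0.95

lx·mx by age: 0, 0, 0.84, 0.112, 0
R0 = Σ lx·mx = 0.952 → 0.95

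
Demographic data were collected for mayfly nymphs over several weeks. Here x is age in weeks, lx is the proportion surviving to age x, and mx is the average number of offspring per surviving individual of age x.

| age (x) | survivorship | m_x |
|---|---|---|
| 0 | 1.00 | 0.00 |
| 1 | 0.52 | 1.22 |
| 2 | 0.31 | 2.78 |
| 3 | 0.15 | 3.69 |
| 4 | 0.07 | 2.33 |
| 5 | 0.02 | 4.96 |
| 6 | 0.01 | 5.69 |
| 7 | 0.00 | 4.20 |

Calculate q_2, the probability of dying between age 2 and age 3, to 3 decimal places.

q_2 = (l_2 − l_3) / l_2 = (0.31 − 0.15) / 0.31
     = 0.16 / 0.31 = 0.516129… → 0.516

0.516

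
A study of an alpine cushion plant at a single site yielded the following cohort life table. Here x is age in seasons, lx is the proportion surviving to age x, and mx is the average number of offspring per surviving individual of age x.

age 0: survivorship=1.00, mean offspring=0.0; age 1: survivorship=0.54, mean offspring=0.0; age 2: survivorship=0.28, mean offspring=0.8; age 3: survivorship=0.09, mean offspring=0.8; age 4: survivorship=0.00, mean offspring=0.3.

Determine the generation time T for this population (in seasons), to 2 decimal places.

2.24

lx·mx: 0, 0, 0.224, 0.072, 0 → R0 = 0.296
x·lx·mx: 0, 0, 0.448, 0.216, 0 → Σ = 0.664
T = 0.664 / 0.296 = 2.243243… → 2.24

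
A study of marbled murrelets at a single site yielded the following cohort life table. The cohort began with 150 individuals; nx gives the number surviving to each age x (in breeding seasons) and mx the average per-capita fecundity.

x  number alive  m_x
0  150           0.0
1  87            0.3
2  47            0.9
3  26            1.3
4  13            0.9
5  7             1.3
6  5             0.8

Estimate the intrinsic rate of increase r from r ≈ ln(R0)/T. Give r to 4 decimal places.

-0.0644

lx = nx/n0 = nx/150: 1, 0.58, 0.31333…, 0.17333…, 0.08667…, 0.04667…, 0.03333…
R0 = Σ lx·mx = 0 + 0.174 + 0.282… + 0.22533… + 0.078… + 0.06067… + 0.02667… = 0.846667…
Σ x·lx·mx = 2.189333…; T = 2.189333…/0.846667… = 2.58583…
r ≈ ln(R0)/T = ln(0.846667…)/2.58583… = -0.064369… → -0.0644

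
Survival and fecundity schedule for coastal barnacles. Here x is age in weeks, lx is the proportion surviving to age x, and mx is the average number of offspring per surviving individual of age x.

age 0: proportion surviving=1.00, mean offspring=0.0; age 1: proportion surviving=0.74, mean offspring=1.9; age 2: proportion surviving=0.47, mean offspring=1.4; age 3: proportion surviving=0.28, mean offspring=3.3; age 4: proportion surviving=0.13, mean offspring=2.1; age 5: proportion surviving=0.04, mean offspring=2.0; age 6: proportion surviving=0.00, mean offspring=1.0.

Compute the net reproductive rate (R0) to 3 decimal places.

3.341

lx·mx by age: 0, 1.406, 0.658, 0.924, 0.273, 0.08, 0
R0 = Σ lx·mx = 3.341 → 3.341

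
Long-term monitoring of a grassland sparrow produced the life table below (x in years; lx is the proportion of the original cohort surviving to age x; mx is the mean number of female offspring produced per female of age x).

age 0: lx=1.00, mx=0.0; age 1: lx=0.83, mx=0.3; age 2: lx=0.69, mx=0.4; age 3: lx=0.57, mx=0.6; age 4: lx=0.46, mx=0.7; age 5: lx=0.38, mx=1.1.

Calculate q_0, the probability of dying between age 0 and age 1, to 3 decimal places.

q_0 = (l_0 − l_1) / l_0 = (1 − 0.83) / 1
     = 0.17 / 1 = 0.17 → 0.170

0.170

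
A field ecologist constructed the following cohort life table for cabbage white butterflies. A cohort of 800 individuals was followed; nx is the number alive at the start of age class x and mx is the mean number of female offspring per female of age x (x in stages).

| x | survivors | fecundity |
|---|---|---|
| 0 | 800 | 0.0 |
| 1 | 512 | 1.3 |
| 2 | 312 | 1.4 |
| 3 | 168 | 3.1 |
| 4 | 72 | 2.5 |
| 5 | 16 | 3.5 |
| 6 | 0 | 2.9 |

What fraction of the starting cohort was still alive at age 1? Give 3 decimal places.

0.640

l_1 = n_1/n_0 = 512/800 = 0.64 → 0.640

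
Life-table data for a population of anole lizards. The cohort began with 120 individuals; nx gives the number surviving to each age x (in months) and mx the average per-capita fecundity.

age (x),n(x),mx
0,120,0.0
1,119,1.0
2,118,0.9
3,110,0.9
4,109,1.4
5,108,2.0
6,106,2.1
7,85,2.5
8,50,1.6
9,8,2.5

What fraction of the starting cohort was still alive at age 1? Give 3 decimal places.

l_1 = n_1/n_0 = 119/120 = 0.991667… → 0.992

0.992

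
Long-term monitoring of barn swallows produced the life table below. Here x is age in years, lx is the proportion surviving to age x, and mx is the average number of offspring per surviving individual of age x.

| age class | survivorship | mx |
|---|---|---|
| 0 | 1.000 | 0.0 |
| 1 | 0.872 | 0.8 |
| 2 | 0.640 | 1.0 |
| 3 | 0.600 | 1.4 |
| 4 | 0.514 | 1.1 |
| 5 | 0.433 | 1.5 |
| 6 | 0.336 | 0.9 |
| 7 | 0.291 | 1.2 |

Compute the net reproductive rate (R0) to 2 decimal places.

4.04

lx·mx by age: 0, 0.6976, 0.64, 0.84, 0.5654, 0.6495, 0.3024, 0.3492
R0 = Σ lx·mx = 4.0441 → 4.04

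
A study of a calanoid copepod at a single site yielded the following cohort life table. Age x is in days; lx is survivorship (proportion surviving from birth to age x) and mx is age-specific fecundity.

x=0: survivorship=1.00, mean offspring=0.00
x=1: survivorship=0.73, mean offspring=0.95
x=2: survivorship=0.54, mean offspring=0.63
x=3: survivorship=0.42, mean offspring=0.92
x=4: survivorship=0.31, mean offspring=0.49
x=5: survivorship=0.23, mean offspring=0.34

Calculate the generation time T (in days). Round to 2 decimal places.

lx·mx: 0, 0.6935, 0.3402, 0.3864, 0.1519, 0.0782 → R0 = 1.6502
x·lx·mx: 0, 0.6935, 0.6804, 1.1592, 0.6076, 0.391 → Σ = 3.5317
T = 3.5317 / 1.6502 = 2.140165… → 2.14

2.14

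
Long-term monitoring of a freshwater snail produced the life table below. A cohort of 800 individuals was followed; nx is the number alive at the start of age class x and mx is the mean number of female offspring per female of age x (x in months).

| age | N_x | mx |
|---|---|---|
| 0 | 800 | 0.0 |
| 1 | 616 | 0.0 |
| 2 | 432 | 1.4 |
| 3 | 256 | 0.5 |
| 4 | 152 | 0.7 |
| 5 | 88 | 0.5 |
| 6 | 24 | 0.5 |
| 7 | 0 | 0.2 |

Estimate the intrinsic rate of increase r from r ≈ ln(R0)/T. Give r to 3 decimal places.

lx = nx/n0 = nx/800: 1, 0.77, 0.54, 0.32, 0.19, 0.11, 0.03, 0
R0 = Σ lx·mx = 0 + 0 + 0.756 + 0.16 + 0.133 + 0.055 + 0.015 + 0 = 1.119
Σ x·lx·mx = 2.889; T = 2.889/1.119 = 2.58177…
r ≈ ln(R0)/T = ln(1.119)/2.58177… = 0.04355… → 0.044

0.044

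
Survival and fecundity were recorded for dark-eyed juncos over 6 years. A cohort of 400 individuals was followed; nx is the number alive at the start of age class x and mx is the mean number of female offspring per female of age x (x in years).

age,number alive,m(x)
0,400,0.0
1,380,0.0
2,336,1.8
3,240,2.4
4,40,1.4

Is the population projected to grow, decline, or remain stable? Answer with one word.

lx = nx/n0 = nx/400: 1, 0.95, 0.84, 0.6, 0.1
R0 = Σ lx·mx = 0 + 0 + 1.512 + 1.44 + 0.14 = 3.092
R0 > 1, so the population is growing.

growing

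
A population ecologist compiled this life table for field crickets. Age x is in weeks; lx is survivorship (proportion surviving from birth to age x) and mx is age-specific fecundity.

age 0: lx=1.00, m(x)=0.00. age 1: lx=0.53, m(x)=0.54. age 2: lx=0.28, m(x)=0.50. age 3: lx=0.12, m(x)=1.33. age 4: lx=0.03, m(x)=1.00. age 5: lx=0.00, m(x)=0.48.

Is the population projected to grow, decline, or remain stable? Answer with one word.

R0 = Σ lx·mx = 0 + 0.2862 + 0.14 + 0.1596 + 0.03 + 0 = 0.6158
R0 < 1, so the population is declining.

declining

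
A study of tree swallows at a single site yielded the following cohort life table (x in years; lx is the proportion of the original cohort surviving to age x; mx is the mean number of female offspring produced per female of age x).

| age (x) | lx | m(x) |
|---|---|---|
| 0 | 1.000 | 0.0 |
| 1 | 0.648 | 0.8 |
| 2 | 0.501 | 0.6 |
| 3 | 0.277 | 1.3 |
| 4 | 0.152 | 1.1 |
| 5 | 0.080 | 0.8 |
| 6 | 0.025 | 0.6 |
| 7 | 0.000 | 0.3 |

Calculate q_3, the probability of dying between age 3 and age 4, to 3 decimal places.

q_3 = (l_3 − l_4) / l_3 = (0.277 − 0.152) / 0.277
     = 0.125 / 0.277 = 0.451264… → 0.451

0.451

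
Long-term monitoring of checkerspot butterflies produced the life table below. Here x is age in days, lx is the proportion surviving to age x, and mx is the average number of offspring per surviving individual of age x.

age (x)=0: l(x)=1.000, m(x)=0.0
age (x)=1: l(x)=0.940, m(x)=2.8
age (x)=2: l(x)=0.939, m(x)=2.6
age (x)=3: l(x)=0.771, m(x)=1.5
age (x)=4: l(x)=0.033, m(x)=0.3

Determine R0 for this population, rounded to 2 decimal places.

6.24

lx·mx by age: 0, 2.632, 2.4414, 1.1565, 0.0099
R0 = Σ lx·mx = 6.2398 → 6.24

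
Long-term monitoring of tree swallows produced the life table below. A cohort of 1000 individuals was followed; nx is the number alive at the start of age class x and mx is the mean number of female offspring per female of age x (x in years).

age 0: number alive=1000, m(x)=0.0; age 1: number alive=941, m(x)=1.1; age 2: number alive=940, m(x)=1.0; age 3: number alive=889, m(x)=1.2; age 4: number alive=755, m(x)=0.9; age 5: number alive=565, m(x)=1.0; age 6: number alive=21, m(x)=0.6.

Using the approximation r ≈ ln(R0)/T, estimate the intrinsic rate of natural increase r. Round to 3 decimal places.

0.534

lx = nx/n0 = nx/1000: 1, 0.941, 0.94, 0.889, 0.755, 0.565, 0.021
R0 = Σ lx·mx = 0 + 1.0351 + 0.94 + 1.0668 + 0.6795 + 0.565 + 0.0126 = 4.299
Σ x·lx·mx = 11.7341; T = 11.7341/4.299 = 2.7295…
r ≈ ln(R0)/T = ln(4.299)/2.7295… = 0.5343… → 0.534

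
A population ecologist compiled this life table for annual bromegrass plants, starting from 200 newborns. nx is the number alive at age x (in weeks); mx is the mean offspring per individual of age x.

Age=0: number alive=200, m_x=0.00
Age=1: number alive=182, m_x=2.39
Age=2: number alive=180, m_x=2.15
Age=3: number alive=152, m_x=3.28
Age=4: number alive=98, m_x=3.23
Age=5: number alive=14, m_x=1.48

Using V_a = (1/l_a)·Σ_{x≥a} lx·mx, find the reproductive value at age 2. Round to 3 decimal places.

6.793

lx = nx/n0 = nx/200: 1, 0.91, 0.9, 0.76, 0.49, 0.07
lx·mx for x ≥ 2: 1.935, 2.4928, 1.5827, 0.1036 → sum = 6.1141
V_2 = 6.1141 / l_2 = 6.1141 / 0.9 = 6.793444… → 6.793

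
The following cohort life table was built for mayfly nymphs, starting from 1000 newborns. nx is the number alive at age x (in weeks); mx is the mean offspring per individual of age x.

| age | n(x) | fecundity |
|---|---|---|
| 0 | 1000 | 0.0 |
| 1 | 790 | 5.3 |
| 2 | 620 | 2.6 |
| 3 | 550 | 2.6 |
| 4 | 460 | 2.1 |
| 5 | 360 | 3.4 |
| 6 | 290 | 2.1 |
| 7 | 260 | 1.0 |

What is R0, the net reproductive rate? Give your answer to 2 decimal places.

lx = nx/n0 = nx/1000: 1, 0.79, 0.62, 0.55, 0.46, 0.36, 0.29, 0.26
lx·mx by age: 0, 4.187, 1.612, 1.43, 0.966, 1.224, 0.609, 0.26
R0 = Σ lx·mx = 10.288 → 10.29

10.29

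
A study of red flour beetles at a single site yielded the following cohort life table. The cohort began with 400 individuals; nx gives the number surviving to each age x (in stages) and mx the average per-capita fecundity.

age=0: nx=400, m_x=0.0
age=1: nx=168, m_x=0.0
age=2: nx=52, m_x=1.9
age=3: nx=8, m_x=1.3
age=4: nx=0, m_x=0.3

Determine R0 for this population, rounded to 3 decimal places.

0.273

lx = nx/n0 = nx/400: 1, 0.42, 0.13, 0.02, 0
lx·mx by age: 0, 0, 0.247, 0.026, 0
R0 = Σ lx·mx = 0.273 → 0.273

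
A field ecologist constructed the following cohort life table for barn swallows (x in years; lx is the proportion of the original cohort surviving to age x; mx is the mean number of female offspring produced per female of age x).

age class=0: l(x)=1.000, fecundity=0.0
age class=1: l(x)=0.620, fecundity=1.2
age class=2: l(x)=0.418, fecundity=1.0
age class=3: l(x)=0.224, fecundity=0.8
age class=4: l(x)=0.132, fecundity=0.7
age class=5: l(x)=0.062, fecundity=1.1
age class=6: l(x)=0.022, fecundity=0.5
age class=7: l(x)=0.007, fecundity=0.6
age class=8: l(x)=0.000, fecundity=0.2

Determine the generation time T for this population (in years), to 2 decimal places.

1.93

lx·mx: 0, 0.744, 0.418, 0.1792, 0.0924, 0.0682, 0.011, 0.0042, 0 → R0 = 1.517
x·lx·mx: 0, 0.744, 0.836, 0.5376, 0.3696, 0.341, 0.066, 0.0294, 0 → Σ = 2.9236
T = 2.9236 / 1.517 = 1.927225… → 1.93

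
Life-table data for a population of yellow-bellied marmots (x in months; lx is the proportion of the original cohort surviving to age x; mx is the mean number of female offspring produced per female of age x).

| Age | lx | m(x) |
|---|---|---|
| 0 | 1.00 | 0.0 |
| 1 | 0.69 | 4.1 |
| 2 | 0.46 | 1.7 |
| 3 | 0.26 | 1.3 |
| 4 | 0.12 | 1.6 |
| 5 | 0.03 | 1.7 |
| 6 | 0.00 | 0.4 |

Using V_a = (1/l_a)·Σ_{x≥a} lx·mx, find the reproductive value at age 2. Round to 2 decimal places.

2.96

lx·mx for x ≥ 2: 0.782, 0.338, 0.192, 0.051, 0 → sum = 1.363
V_2 = 1.363 / l_2 = 1.363 / 0.46 = 2.963043… → 2.96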